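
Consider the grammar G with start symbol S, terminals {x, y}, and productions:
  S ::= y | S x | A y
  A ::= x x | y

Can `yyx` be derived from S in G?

S ⇒ Sx ⇒ Ayx ⇒ yyx

yes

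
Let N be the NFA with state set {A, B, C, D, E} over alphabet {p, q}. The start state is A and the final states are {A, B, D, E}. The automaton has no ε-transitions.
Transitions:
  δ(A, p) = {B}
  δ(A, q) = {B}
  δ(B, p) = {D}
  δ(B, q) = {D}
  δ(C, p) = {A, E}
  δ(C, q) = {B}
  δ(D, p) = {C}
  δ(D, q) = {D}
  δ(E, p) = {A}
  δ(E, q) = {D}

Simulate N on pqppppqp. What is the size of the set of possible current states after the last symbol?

1

Start: {A}
read p: {B}
read q: {D}
read p: {C}
read p: {A, E}
read p: {A, B}
read p: {B, D}
read q: {D}
read p: {C}
Final reachable set {C} has 1 state.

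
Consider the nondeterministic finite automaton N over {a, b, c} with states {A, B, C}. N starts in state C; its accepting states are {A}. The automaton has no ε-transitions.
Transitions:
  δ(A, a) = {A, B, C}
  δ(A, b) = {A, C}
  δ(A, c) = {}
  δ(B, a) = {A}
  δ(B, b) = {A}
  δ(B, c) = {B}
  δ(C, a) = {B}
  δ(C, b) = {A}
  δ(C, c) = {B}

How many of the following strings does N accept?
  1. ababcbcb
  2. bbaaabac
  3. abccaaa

0

ababcbcb: rejected
bbaaabac: rejected
abccaaa: rejected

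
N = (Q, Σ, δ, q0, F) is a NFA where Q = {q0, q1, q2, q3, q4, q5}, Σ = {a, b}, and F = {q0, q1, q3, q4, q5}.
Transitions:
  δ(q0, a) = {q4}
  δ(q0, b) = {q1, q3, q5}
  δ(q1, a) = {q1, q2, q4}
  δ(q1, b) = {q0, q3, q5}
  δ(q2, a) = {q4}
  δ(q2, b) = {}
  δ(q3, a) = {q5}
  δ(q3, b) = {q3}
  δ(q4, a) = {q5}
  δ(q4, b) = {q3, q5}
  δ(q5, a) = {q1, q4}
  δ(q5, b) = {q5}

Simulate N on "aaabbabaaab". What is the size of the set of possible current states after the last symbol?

3

Start: {q0}
read a: {q4}
read a: {q5}
read a: {q1, q4}
read b: {q0, q3, q5}
read b: {q1, q3, q5}
read a: {q1, q2, q4, q5}
read b: {q0, q3, q5}
read a: {q1, q4, q5}
read a: {q1, q2, q4, q5}
read a: {q1, q2, q4, q5}
read b: {q0, q3, q5}
Final reachable set {q0, q3, q5} has 3 states.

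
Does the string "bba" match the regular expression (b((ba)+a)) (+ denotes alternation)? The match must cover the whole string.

yes

Split as b·ba: b matches b and ((ba)+a) matches ba.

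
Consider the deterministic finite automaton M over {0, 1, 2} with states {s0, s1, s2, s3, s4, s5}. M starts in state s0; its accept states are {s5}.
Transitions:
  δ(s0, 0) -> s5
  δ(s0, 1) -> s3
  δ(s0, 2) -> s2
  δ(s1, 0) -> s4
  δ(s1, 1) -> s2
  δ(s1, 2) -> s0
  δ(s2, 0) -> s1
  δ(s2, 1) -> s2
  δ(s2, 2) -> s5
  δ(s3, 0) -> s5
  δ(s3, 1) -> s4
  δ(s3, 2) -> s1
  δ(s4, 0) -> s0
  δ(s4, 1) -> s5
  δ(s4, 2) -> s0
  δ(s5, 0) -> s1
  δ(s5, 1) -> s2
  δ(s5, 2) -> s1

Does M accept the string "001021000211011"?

rejected

s0 --0--> s5
s5 --0--> s1
s1 --1--> s2
s2 --0--> s1
s1 --2--> s0
s0 --1--> s3
s3 --0--> s5
s5 --0--> s1
s1 --0--> s4
s4 --2--> s0
s0 --1--> s3
s3 --1--> s4
s4 --0--> s0
s0 --1--> s3
s3 --1--> s4
End in state s4, which is not an accepting state.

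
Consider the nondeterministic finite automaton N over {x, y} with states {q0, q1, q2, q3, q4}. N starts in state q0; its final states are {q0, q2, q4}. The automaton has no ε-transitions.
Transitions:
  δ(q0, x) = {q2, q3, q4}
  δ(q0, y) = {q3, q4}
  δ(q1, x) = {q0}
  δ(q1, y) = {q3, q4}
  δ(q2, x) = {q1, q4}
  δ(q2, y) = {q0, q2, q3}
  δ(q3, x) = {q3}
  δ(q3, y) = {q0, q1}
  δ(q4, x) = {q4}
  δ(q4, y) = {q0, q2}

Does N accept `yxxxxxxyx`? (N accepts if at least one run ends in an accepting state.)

Start: {q0}
read y: {q3, q4}
read x: {q3, q4}
read x: {q3, q4}
read x: {q3, q4}
read x: {q3, q4}
read x: {q3, q4}
read x: {q3, q4}
read y: {q0, q1, q2}
read x: {q0, q1, q2, q3, q4}
Reachable ∩ accepting = {q0, q2, q4} — nonempty.

accepted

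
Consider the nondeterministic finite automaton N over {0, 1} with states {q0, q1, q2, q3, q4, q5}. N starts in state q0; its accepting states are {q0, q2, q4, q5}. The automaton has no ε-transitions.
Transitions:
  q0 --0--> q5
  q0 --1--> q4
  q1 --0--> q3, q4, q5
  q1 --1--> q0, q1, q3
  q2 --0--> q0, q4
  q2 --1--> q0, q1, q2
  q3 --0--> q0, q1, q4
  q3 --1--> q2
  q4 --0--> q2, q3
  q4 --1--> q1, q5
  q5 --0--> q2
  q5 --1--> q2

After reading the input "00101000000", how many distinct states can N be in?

Start: {q0}
read 0: {q5}
read 0: {q2}
read 1: {q0, q1, q2}
read 0: {q0, q3, q4, q5}
read 1: {q1, q2, q4, q5}
read 0: {q0, q2, q3, q4, q5}
read 0: {q0, q1, q2, q3, q4, q5}
read 0: {q0, q1, q2, q3, q4, q5}
read 0: {q0, q1, q2, q3, q4, q5}
read 0: {q0, q1, q2, q3, q4, q5}
read 0: {q0, q1, q2, q3, q4, q5}
Final reachable set {q0, q1, q2, q3, q4, q5} has 6 states.

6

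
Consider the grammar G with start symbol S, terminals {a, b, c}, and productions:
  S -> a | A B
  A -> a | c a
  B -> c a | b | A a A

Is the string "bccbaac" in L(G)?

no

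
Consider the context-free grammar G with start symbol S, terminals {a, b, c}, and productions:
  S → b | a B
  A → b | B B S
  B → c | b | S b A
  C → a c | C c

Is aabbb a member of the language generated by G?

yes

S ⇒ aB ⇒ aSbA ⇒ aaBbA ⇒ aabbA ⇒ aabbb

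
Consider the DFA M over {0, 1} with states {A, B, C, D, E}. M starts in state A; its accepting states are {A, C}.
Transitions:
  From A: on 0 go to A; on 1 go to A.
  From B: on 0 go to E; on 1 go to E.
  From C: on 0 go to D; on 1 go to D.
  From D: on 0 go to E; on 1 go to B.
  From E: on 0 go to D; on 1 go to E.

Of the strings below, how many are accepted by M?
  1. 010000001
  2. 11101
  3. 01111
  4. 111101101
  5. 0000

5

010000001: accepted
11101: accepted
01111: accepted
111101101: accepted
0000: accepted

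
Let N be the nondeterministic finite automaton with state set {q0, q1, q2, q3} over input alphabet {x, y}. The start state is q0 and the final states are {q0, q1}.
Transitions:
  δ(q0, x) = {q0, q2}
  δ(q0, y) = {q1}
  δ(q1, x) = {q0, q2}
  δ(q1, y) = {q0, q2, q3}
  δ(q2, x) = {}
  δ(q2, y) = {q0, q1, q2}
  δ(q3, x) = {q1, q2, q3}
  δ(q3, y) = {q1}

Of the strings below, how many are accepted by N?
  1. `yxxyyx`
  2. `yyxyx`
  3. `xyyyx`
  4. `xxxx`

4

`yxxyyx`: accepted
`yyxyx`: accepted
`xyyyx`: accepted
`xxxx`: accepted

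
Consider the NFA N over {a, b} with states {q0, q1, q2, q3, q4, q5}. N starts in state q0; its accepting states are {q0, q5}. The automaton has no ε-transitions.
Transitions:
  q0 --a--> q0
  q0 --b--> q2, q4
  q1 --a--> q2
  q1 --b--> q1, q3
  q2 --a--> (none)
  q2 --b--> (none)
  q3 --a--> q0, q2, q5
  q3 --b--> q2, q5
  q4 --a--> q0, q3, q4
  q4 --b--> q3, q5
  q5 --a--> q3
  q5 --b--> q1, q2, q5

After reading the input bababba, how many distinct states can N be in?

4

Start: {q0}
read b: {q2, q4}
read a: {q0, q3, q4}
read b: {q2, q3, q4, q5}
read a: {q0, q2, q3, q4, q5}
read b: {q1, q2, q3, q4, q5}
read b: {q1, q2, q3, q5}
read a: {q0, q2, q3, q5}
Final reachable set {q0, q2, q3, q5} has 4 states.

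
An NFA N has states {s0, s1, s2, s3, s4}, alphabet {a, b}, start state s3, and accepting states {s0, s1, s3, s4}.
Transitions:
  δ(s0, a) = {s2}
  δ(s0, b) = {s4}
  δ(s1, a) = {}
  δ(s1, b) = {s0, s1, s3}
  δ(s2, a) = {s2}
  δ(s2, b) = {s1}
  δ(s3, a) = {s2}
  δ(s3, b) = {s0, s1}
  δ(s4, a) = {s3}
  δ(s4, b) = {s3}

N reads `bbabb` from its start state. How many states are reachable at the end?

4

Start: {s3}
read b: {s0, s1}
read b: {s0, s1, s3, s4}
read a: {s2, s3}
read b: {s0, s1}
read b: {s0, s1, s3, s4}
Final reachable set {s0, s1, s3, s4} has 4 states.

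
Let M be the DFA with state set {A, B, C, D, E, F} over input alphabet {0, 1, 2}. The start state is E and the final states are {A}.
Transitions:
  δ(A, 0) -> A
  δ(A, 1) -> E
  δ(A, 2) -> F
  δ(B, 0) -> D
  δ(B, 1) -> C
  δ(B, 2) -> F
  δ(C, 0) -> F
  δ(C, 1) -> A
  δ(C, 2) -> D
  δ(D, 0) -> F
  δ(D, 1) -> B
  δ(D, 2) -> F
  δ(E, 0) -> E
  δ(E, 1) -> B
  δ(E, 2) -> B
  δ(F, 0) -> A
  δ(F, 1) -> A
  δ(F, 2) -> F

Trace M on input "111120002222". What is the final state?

E --1--> B
B --1--> C
C --1--> A
A --1--> E
E --2--> B
B --0--> D
D --0--> F
F --0--> A
A --2--> F
F --2--> F
F --2--> F
F --2--> F

F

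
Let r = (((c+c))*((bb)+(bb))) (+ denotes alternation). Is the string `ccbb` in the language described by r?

Split as cc·bb: ((c+c))* matches cc and ((bb)+(bb)) matches bb.

yes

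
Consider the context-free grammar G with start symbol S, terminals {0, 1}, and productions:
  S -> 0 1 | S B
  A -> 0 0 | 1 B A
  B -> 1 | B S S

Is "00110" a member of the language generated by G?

no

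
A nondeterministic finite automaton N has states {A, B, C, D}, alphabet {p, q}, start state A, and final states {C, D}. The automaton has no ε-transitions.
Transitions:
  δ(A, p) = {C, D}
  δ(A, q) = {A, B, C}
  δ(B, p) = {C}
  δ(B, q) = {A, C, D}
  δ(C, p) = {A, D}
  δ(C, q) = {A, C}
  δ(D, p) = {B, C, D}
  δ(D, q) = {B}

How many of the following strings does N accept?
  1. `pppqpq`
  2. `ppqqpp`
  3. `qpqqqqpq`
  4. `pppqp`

`pppqpq`: accepted
`ppqqpp`: accepted
`qpqqqqpq`: accepted
`pppqp`: accepted

4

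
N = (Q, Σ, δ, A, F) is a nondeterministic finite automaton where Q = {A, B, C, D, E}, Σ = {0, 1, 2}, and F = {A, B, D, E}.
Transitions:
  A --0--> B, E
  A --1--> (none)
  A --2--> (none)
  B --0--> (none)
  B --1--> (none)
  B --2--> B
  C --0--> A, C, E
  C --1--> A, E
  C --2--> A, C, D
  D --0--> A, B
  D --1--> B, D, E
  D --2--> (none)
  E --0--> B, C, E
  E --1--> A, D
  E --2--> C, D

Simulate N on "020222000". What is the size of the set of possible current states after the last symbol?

Start: {A}
read 0: {B, E}
read 2: {B, C, D}
read 0: {A, B, C, E}
read 2: {A, B, C, D}
read 2: {A, B, C, D}
read 2: {A, B, C, D}
read 0: {A, B, C, E}
read 0: {A, B, C, E}
read 0: {A, B, C, E}
Final reachable set {A, B, C, E} has 4 states.

4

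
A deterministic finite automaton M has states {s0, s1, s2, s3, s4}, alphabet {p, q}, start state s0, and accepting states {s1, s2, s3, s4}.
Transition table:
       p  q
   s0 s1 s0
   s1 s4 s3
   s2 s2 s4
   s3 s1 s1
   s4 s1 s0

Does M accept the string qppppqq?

rejected

s0 --q--> s0
s0 --p--> s1
s1 --p--> s4
s4 --p--> s1
s1 --p--> s4
s4 --q--> s0
s0 --q--> s0
End in state s0, which is not an accepting state.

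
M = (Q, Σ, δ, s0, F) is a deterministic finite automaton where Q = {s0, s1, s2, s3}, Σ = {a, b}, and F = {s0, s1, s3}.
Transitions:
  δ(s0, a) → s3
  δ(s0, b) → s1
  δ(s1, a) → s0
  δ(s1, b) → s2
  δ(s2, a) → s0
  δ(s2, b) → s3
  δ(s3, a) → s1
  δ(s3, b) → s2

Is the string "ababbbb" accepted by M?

rejected

s0 --a--> s3
s3 --b--> s2
s2 --a--> s0
s0 --b--> s1
s1 --b--> s2
s2 --b--> s3
s3 --b--> s2
End in state s2, which is not an accepting state.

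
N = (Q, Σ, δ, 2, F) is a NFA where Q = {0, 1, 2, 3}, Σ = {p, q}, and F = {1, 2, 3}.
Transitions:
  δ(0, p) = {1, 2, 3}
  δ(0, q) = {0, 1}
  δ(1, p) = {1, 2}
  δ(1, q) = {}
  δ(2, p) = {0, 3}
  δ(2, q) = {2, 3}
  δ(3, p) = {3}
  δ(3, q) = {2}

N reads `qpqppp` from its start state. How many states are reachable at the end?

Start: {2}
read q: {2, 3}
read p: {0, 3}
read q: {0, 1, 2}
read p: {0, 1, 2, 3}
read p: {0, 1, 2, 3}
read p: {0, 1, 2, 3}
Final reachable set {0, 1, 2, 3} has 4 states.

4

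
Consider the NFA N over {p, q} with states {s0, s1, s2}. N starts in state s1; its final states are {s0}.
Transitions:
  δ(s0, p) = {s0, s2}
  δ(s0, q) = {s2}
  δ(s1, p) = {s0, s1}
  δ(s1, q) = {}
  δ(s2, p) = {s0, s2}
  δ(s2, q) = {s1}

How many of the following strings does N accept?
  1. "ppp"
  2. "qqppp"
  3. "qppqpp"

"ppp": accepted
"qqppp": rejected
"qppqpp": rejected

1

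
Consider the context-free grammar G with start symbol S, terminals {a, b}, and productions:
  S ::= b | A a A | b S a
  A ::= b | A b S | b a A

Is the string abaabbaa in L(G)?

no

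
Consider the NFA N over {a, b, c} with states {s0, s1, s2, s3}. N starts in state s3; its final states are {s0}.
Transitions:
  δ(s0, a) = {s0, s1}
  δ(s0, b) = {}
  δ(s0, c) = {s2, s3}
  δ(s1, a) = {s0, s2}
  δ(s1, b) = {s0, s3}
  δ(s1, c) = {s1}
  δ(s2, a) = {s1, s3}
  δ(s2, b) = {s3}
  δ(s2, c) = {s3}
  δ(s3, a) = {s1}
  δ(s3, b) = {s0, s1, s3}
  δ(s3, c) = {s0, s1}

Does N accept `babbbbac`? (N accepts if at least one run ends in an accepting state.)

rejected

Start: {s3}
read b: {s0, s1, s3}
read a: {s0, s1, s2}
read b: {s0, s3}
read b: {s0, s1, s3}
read b: {s0, s1, s3}
read b: {s0, s1, s3}
read a: {s0, s1, s2}
read c: {s1, s2, s3}
Reachable ∩ accepting = {} — empty.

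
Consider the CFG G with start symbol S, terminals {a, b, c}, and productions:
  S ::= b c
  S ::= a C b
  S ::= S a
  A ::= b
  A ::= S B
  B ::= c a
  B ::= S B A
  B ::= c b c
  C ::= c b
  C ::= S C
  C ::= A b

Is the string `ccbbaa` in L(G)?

no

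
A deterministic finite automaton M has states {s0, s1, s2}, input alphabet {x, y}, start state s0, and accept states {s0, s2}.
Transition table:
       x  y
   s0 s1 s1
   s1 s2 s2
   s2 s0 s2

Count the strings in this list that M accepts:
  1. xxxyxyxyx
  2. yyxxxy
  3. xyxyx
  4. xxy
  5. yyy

5

xxxyxyxyx: accepted
yyxxxy: accepted
xyxyx: accepted
xxy: accepted
yyy: accepted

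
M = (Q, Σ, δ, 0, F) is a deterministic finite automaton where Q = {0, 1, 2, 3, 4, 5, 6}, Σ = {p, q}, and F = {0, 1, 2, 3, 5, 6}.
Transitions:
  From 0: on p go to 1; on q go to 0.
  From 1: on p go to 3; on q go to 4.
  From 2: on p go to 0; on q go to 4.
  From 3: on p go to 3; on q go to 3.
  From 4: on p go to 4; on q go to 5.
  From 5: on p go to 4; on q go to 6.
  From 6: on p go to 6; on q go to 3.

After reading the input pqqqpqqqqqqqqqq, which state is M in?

0 --p--> 1
1 --q--> 4
4 --q--> 5
5 --q--> 6
6 --p--> 6
6 --q--> 3
3 --q--> 3
3 --q--> 3
3 --q--> 3
3 --q--> 3
3 --q--> 3
3 --q--> 3
3 --q--> 3
3 --q--> 3
3 --q--> 3

3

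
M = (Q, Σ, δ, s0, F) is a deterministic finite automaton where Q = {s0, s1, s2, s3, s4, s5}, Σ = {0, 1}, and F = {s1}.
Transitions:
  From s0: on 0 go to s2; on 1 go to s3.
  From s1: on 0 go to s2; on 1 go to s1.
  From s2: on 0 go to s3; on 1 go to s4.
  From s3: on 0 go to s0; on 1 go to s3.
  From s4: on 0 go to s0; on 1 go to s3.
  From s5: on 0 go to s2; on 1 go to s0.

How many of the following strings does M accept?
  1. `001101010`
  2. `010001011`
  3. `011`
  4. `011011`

`001101010`: rejected
`010001011`: rejected
`011`: rejected
`011011`: rejected

0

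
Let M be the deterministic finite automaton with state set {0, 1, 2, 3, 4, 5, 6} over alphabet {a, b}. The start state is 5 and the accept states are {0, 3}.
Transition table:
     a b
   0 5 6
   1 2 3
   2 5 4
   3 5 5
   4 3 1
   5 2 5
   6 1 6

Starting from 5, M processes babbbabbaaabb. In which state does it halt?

5 --b--> 5
5 --a--> 2
2 --b--> 4
4 --b--> 1
1 --b--> 3
3 --a--> 5
5 --b--> 5
5 --b--> 5
5 --a--> 2
2 --a--> 5
5 --a--> 2
2 --b--> 4
4 --b--> 1

1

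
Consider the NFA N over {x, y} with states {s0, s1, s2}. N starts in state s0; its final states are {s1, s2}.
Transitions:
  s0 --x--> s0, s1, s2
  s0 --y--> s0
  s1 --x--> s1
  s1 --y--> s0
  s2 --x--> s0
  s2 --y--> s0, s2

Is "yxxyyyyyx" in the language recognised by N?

Start: {s0}
read y: {s0}
read x: {s0, s1, s2}
read x: {s0, s1, s2}
read y: {s0, s2}
read y: {s0, s2}
read y: {s0, s2}
read y: {s0, s2}
read y: {s0, s2}
read x: {s0, s1, s2}
Reachable ∩ accepting = {s1, s2} — nonempty.

accepted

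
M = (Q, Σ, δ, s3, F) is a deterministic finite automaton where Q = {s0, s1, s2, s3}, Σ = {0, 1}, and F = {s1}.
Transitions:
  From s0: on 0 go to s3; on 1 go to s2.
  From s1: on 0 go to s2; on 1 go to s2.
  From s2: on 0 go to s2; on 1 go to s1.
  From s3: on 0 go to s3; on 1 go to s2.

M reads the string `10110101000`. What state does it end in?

s2

s3 --1--> s2
s2 --0--> s2
s2 --1--> s1
s1 --1--> s2
s2 --0--> s2
s2 --1--> s1
s1 --0--> s2
s2 --1--> s1
s1 --0--> s2
s2 --0--> s2
s2 --0--> s2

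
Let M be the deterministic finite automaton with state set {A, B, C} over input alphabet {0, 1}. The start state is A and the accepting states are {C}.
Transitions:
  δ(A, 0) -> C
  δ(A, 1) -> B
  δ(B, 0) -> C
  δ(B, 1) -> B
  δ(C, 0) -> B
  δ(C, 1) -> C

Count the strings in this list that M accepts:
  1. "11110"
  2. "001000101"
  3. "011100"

"11110": accepted
"001000101": rejected
"011100": accepted

2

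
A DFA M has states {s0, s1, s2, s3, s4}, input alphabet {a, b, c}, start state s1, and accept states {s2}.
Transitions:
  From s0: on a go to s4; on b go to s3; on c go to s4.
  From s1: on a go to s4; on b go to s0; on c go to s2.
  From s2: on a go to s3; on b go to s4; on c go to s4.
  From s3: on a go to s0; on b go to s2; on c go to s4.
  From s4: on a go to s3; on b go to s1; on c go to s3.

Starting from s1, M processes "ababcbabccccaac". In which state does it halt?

s1 --a--> s4
s4 --b--> s1
s1 --a--> s4
s4 --b--> s1
s1 --c--> s2
s2 --b--> s4
s4 --a--> s3
s3 --b--> s2
s2 --c--> s4
s4 --c--> s3
s3 --c--> s4
s4 --c--> s3
s3 --a--> s0
s0 --a--> s4
s4 --c--> s3

s3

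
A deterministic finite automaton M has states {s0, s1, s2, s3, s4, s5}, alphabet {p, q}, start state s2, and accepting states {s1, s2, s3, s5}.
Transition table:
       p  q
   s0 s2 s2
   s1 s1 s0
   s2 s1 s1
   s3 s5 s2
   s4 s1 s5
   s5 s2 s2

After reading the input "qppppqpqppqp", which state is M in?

s2

s2 --q--> s1
s1 --p--> s1
s1 --p--> s1
s1 --p--> s1
s1 --p--> s1
s1 --q--> s0
s0 --p--> s2
s2 --q--> s1
s1 --p--> s1
s1 --p--> s1
s1 --q--> s0
s0 --p--> s2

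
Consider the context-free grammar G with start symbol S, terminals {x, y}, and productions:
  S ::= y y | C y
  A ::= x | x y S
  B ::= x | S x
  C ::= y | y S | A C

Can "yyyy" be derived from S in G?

yes

S ⇒ Cy ⇒ ySy ⇒ yyyy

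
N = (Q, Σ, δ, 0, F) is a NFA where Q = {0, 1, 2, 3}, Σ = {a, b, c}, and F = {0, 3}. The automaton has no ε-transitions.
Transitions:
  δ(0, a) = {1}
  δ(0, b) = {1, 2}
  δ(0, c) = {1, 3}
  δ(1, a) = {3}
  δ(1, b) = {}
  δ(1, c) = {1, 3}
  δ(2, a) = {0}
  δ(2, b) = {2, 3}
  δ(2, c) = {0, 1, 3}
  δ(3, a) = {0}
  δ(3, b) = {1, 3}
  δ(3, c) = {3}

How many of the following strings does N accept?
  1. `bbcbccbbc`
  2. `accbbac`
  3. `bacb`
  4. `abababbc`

3

`bbcbccbbc`: accepted
`accbbac`: accepted
`bacb`: accepted
`abababbc`: rejected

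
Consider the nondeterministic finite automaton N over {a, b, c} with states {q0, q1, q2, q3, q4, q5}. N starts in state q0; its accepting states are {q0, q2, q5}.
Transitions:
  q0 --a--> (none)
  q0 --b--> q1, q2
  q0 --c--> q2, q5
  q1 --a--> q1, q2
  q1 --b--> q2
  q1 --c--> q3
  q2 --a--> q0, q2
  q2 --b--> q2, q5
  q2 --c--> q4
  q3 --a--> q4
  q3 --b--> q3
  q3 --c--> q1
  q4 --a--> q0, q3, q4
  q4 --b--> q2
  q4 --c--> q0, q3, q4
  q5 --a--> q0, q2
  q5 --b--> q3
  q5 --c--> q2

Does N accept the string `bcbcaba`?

accepted

Start: {q0}
read b: {q1, q2}
read c: {q3, q4}
read b: {q2, q3}
read c: {q1, q4}
read a: {q0, q1, q2, q3, q4}
read b: {q1, q2, q3, q5}
read a: {q0, q1, q2, q4}
Reachable ∩ accepting = {q0, q2} — nonempty.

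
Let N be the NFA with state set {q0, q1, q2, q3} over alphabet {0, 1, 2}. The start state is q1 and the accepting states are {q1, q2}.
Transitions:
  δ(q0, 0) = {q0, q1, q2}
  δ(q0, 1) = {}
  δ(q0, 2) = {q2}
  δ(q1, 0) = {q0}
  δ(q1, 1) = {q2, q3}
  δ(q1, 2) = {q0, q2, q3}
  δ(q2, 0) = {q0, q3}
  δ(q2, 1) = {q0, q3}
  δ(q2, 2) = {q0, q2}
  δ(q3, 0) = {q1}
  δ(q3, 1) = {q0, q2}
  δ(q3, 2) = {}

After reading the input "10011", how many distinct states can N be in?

Start: {q1}
read 1: {q2, q3}
read 0: {q0, q1, q3}
read 0: {q0, q1, q2}
read 1: {q0, q2, q3}
read 1: {q0, q2, q3}
Final reachable set {q0, q2, q3} has 3 states.

3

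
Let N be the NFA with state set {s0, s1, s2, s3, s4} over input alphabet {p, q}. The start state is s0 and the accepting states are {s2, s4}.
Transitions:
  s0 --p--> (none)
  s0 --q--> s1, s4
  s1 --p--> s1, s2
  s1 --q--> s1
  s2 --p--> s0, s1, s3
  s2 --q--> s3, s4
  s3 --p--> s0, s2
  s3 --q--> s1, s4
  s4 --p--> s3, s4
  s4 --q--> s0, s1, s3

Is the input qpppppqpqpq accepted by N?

accepted

Start: {s0}
read q: {s1, s4}
read p: {s1, s2, s3, s4}
read p: {s0, s1, s2, s3, s4}
read p: {s0, s1, s2, s3, s4}
read p: {s0, s1, s2, s3, s4}
read p: {s0, s1, s2, s3, s4}
read q: {s0, s1, s3, s4}
read p: {s0, s1, s2, s3, s4}
read q: {s0, s1, s3, s4}
read p: {s0, s1, s2, s3, s4}
read q: {s0, s1, s3, s4}
Reachable ∩ accepting = {s4} — nonempty.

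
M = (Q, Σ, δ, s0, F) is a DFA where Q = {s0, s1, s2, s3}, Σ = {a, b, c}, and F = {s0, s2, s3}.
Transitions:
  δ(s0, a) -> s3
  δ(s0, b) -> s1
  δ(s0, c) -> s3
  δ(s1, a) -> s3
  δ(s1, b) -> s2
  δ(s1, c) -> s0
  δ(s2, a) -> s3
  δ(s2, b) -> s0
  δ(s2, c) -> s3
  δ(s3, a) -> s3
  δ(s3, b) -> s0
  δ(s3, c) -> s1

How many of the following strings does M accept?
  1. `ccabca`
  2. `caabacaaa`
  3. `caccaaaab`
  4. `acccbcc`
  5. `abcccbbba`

4

`ccabca`: accepted
`caabacaaa`: accepted
`caccaaaab`: accepted
`acccbcc`: rejected
`abcccbbba`: accepted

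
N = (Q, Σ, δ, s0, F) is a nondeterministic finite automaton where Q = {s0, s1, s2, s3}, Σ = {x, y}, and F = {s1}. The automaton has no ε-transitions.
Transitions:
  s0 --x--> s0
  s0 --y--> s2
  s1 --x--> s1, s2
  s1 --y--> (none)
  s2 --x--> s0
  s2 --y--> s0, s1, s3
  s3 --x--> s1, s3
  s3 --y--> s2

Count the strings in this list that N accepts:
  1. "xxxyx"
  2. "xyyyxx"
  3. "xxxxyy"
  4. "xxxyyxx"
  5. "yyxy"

"xxxyx": rejected
"xyyyxx": rejected
"xxxxyy": accepted
"xxxyyxx": accepted
"yyxy": accepted

3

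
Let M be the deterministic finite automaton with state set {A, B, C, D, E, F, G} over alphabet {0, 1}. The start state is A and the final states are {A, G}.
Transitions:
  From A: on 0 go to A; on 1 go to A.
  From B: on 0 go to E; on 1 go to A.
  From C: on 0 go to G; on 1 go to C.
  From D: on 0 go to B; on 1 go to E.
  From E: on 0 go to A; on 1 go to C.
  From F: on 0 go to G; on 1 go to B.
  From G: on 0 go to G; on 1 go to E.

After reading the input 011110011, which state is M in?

A

A --0--> A
A --1--> A
A --1--> A
A --1--> A
A --1--> A
A --0--> A
A --0--> A
A --1--> A
A --1--> A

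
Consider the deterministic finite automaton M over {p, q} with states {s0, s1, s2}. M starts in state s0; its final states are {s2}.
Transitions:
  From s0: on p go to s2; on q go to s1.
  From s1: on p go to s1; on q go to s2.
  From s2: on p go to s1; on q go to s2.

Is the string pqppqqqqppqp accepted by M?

s0 --p--> s2
s2 --q--> s2
s2 --p--> s1
s1 --p--> s1
s1 --q--> s2
s2 --q--> s2
s2 --q--> s2
s2 --q--> s2
s2 --p--> s1
s1 --p--> s1
s1 --q--> s2
s2 --p--> s1
End in state s1, which is not an accepting state.

rejected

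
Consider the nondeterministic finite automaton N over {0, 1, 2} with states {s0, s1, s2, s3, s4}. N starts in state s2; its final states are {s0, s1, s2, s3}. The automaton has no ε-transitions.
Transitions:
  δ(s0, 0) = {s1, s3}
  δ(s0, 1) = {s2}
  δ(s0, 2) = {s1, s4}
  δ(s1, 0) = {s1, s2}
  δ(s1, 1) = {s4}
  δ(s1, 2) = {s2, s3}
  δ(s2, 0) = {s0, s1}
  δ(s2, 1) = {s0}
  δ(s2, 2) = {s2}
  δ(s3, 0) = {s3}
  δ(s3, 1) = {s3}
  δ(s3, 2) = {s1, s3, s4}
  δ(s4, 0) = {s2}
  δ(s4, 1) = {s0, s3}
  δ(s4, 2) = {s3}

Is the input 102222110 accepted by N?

accepted

Start: {s2}
read 1: {s0}
read 0: {s1, s3}
read 2: {s1, s2, s3, s4}
read 2: {s1, s2, s3, s4}
read 2: {s1, s2, s3, s4}
read 2: {s1, s2, s3, s4}
read 1: {s0, s3, s4}
read 1: {s0, s2, s3}
read 0: {s0, s1, s3}
Reachable ∩ accepting = {s0, s1, s3} — nonempty.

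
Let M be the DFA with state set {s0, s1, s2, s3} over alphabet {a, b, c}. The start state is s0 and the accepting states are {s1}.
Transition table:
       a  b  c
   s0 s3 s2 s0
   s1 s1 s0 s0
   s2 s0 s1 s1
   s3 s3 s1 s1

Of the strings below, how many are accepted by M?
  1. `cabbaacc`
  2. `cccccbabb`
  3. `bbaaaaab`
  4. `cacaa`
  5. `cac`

`cabbaacc`: rejected
`cccccbabb`: accepted
`bbaaaaab`: rejected
`cacaa`: accepted
`cac`: accepted

3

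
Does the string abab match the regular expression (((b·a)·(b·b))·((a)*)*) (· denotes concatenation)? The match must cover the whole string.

No split of abab into u·v has ((b·a)·(b·b)) matching u and ((a)*)* matching v.

no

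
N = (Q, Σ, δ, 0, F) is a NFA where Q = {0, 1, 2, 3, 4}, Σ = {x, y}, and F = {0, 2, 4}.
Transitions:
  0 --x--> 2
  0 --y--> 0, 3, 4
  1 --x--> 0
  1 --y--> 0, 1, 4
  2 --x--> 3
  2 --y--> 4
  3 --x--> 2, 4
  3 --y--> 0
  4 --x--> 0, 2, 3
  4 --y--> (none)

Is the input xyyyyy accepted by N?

rejected

Start: {0}
read x: {2}
read y: {4}
read y: {}
The reachable set is empty and stays empty for the remaining 3 symbols.
Reachable ∩ accepting = {} — empty.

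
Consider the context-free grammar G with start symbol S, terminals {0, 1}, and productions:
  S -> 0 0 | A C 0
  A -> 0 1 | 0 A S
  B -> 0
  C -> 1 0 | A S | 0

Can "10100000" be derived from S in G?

no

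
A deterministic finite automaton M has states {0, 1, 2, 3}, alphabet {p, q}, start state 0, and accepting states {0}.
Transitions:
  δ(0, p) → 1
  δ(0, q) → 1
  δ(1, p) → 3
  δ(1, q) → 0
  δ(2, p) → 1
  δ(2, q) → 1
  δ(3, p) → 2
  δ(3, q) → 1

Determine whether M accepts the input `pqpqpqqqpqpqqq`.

accepted

0 --p--> 1
1 --q--> 0
0 --p--> 1
1 --q--> 0
0 --p--> 1
1 --q--> 0
0 --q--> 1
1 --q--> 0
0 --p--> 1
1 --q--> 0
0 --p--> 1
1 --q--> 0
0 --q--> 1
1 --q--> 0
End in state 0, which is an accepting state.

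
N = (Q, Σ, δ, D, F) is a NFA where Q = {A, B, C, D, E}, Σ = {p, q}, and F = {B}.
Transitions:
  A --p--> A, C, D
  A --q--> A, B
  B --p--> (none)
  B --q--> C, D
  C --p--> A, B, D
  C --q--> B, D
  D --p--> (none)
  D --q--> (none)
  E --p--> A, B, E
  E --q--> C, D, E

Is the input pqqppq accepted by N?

rejected

Start: {D}
read p: {}
The reachable set is empty and stays empty for the remaining 5 symbols.
Reachable ∩ accepting = {} — empty.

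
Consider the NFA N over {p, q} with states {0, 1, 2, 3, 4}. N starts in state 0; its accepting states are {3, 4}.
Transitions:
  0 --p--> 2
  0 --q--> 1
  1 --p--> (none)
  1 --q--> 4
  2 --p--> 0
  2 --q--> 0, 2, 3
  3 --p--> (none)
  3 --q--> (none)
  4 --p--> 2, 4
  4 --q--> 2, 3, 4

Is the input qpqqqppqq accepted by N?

rejected

Start: {0}
read q: {1}
read p: {}
The reachable set is empty and stays empty for the remaining 7 symbols.
Reachable ∩ accepting = {} — empty.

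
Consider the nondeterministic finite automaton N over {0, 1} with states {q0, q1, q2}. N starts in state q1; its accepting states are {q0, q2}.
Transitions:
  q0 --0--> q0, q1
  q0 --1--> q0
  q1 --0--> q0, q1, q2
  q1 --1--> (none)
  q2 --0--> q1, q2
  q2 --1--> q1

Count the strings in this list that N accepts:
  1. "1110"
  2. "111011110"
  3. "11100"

0

"1110": rejected
"111011110": rejected
"11100": rejected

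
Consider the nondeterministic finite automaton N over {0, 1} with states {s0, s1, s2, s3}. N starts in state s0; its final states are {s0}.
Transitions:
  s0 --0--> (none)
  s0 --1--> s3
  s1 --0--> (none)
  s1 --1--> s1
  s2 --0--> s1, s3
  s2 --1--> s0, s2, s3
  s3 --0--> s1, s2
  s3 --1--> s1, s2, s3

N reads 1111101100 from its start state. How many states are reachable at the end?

3

Start: {s0}
read 1: {s3}
read 1: {s1, s2, s3}
read 1: {s0, s1, s2, s3}
read 1: {s0, s1, s2, s3}
read 1: {s0, s1, s2, s3}
read 0: {s1, s2, s3}
read 1: {s0, s1, s2, s3}
read 1: {s0, s1, s2, s3}
read 0: {s1, s2, s3}
read 0: {s1, s2, s3}
Final reachable set {s1, s2, s3} has 3 states.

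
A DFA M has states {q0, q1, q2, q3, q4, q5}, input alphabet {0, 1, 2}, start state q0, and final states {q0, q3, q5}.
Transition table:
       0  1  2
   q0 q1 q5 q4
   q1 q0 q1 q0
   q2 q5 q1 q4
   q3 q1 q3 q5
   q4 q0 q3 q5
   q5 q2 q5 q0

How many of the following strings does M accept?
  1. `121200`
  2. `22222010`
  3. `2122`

`121200`: accepted
`22222010`: accepted
`2122`: accepted

3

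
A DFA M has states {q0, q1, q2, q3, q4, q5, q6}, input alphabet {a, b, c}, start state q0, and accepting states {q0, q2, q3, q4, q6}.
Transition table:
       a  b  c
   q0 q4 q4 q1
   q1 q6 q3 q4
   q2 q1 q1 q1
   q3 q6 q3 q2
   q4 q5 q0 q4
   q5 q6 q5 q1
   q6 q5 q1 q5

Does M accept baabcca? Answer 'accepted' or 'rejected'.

rejected

q0 --b--> q4
q4 --a--> q5
q5 --a--> q6
q6 --b--> q1
q1 --c--> q4
q4 --c--> q4
q4 --a--> q5
End in state q5, which is not an accepting state.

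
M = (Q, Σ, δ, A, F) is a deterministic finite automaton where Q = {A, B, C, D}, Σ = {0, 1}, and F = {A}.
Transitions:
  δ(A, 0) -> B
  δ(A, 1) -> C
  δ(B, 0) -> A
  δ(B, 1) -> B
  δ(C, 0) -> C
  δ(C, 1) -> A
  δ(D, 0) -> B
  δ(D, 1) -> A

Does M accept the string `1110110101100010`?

A --1--> C
C --1--> A
A --1--> C
C --0--> C
C --1--> A
A --1--> C
C --0--> C
C --1--> A
A --0--> B
B --1--> B
B --1--> B
B --0--> A
A --0--> B
B --0--> A
A --1--> C
C --0--> C
End in state C, which is not an accepting state.

rejected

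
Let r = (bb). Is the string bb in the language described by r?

Split as b·b: b matches b and b matches b.

yes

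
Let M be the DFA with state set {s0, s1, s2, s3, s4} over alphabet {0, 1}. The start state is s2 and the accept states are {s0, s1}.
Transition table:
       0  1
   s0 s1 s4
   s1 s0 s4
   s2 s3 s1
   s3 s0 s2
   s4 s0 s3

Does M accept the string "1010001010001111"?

s2 --1--> s1
s1 --0--> s0
s0 --1--> s4
s4 --0--> s0
s0 --0--> s1
s1 --0--> s0
s0 --1--> s4
s4 --0--> s0
s0 --1--> s4
s4 --0--> s0
s0 --0--> s1
s1 --0--> s0
s0 --1--> s4
s4 --1--> s3
s3 --1--> s2
s2 --1--> s1
End in state s1, which is an accepting state.

accepted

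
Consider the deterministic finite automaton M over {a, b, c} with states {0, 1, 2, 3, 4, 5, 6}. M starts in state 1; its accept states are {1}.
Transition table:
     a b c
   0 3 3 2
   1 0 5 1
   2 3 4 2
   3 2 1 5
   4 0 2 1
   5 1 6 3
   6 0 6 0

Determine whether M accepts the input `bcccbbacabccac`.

rejected

1 --b--> 5
5 --c--> 3
3 --c--> 5
5 --c--> 3
3 --b--> 1
1 --b--> 5
5 --a--> 1
1 --c--> 1
1 --a--> 0
0 --b--> 3
3 --c--> 5
5 --c--> 3
3 --a--> 2
2 --c--> 2
End in state 2, which is not an accepting state.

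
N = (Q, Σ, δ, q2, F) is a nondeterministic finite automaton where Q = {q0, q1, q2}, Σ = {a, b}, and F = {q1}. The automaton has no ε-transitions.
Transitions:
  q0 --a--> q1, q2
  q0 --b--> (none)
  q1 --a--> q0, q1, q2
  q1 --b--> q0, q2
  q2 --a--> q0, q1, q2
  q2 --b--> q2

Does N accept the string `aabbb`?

rejected

Start: {q2}
read a: {q0, q1, q2}
read a: {q0, q1, q2}
read b: {q0, q2}
read b: {q2}
read b: {q2}
Reachable ∩ accepting = {} — empty.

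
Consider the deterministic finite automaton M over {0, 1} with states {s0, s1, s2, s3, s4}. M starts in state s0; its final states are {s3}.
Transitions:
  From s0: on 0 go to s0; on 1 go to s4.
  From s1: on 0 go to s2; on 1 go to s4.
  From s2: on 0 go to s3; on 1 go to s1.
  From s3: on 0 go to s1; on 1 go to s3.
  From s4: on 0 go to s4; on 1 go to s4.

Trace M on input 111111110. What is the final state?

s0 --1--> s4
s4 --1--> s4
s4 --1--> s4
s4 --1--> s4
s4 --1--> s4
s4 --1--> s4
s4 --1--> s4
s4 --1--> s4
s4 --0--> s4

s4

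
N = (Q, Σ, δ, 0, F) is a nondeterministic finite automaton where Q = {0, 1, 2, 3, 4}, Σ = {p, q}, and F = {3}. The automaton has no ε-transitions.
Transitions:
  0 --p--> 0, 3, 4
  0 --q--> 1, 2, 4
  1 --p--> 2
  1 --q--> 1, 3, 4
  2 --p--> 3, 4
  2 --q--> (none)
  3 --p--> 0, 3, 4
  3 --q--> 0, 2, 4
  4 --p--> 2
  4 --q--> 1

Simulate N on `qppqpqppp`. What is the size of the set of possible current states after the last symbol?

4

Start: {0}
read q: {1, 2, 4}
read p: {2, 3, 4}
read p: {0, 2, 3, 4}
read q: {0, 1, 2, 4}
read p: {0, 2, 3, 4}
read q: {0, 1, 2, 4}
read p: {0, 2, 3, 4}
read p: {0, 2, 3, 4}
read p: {0, 2, 3, 4}
Final reachable set {0, 2, 3, 4} has 4 states.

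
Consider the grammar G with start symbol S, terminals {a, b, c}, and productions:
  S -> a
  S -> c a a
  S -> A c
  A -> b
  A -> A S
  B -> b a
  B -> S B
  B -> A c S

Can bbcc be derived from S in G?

yes

S ⇒ Ac ⇒ ASc ⇒ bSc ⇒ bAcc ⇒ bbcc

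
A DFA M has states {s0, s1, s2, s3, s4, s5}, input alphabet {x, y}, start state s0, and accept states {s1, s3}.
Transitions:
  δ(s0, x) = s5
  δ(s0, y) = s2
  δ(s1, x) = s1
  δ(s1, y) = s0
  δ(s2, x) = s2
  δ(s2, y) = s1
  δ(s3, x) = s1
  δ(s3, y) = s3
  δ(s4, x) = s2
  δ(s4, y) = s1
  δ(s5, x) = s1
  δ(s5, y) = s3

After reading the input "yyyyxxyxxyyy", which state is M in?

s0 --y--> s2
s2 --y--> s1
s1 --y--> s0
s0 --y--> s2
s2 --x--> s2
s2 --x--> s2
s2 --y--> s1
s1 --x--> s1
s1 --x--> s1
s1 --y--> s0
s0 --y--> s2
s2 --y--> s1

s1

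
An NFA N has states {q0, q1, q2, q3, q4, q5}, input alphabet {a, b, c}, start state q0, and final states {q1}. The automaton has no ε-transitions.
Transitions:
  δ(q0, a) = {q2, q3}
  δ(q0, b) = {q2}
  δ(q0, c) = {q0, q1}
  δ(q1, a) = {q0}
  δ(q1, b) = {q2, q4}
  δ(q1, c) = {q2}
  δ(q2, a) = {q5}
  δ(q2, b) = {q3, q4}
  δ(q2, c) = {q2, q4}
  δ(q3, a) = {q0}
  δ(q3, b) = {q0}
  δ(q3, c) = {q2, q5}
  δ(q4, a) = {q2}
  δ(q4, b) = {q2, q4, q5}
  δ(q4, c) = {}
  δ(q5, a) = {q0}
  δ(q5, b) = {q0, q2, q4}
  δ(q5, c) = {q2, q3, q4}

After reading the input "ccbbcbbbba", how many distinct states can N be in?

4

Start: {q0}
read c: {q0, q1}
read c: {q0, q1, q2}
read b: {q2, q3, q4}
read b: {q0, q2, q3, q4, q5}
read c: {q0, q1, q2, q3, q4, q5}
read b: {q0, q2, q3, q4, q5}
read b: {q0, q2, q3, q4, q5}
read b: {q0, q2, q3, q4, q5}
read b: {q0, q2, q3, q4, q5}
read a: {q0, q2, q3, q5}
Final reachable set {q0, q2, q3, q5} has 4 states.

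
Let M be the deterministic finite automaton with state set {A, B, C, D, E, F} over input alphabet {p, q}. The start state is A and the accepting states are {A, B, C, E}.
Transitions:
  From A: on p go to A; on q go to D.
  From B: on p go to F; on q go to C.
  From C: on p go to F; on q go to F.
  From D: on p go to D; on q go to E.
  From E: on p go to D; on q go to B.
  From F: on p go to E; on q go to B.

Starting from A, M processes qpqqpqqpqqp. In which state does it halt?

A --q--> D
D --p--> D
D --q--> E
E --q--> B
B --p--> F
F --q--> B
B --q--> C
C --p--> F
F --q--> B
B --q--> C
C --p--> F

F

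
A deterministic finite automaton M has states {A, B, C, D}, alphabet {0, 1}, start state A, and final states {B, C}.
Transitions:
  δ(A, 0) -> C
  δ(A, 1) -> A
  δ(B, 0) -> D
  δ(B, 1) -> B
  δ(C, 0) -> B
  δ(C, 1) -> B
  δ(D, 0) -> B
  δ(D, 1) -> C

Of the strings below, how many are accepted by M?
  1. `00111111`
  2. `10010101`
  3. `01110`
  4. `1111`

`00111111`: accepted
`10010101`: accepted
`01110`: rejected
`1111`: rejected

2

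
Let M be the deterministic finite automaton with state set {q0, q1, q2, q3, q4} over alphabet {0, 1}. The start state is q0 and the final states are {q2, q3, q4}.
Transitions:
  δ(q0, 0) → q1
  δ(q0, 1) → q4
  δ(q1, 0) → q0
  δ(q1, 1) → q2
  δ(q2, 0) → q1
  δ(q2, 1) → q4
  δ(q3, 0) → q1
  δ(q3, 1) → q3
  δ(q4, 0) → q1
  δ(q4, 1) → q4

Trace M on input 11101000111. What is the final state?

q0 --1--> q4
q4 --1--> q4
q4 --1--> q4
q4 --0--> q1
q1 --1--> q2
q2 --0--> q1
q1 --0--> q0
q0 --0--> q1
q1 --1--> q2
q2 --1--> q4
q4 --1--> q4

q4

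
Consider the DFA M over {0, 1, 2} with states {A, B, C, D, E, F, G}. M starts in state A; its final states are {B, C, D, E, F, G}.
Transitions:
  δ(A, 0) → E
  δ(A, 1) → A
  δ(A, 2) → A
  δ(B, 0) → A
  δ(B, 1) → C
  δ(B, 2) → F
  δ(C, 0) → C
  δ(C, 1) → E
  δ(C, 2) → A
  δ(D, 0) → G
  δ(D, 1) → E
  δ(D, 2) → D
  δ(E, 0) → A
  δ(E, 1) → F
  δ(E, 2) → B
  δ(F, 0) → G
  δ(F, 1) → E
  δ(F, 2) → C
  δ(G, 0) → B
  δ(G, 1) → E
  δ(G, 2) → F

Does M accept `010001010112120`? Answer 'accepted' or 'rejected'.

rejected

A --0--> E
E --1--> F
F --0--> G
G --0--> B
B --0--> A
A --1--> A
A --0--> E
E --1--> F
F --0--> G
G --1--> E
E --1--> F
F --2--> C
C --1--> E
E --2--> B
B --0--> A
End in state A, which is not an accepting state.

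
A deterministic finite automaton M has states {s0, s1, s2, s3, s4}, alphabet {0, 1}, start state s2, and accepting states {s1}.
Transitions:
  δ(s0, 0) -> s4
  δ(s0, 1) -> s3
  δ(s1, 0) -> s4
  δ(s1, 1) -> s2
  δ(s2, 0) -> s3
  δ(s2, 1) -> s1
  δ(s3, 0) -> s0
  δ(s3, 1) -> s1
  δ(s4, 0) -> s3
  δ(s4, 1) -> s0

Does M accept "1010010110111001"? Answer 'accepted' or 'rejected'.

s2 --1--> s1
s1 --0--> s4
s4 --1--> s0
s0 --0--> s4
s4 --0--> s3
s3 --1--> s1
s1 --0--> s4
s4 --1--> s0
s0 --1--> s3
s3 --0--> s0
s0 --1--> s3
s3 --1--> s1
s1 --1--> s2
s2 --0--> s3
s3 --0--> s0
s0 --1--> s3
End in state s3, which is not an accepting state.

rejected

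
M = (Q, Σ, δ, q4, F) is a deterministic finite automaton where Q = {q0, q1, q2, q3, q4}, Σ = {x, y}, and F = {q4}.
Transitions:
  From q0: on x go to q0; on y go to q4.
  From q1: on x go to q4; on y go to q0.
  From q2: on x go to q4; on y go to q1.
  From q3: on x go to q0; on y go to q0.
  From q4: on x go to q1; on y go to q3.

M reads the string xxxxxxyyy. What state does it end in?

q4

q4 --x--> q1
q1 --x--> q4
q4 --x--> q1
q1 --x--> q4
q4 --x--> q1
q1 --x--> q4
q4 --y--> q3
q3 --y--> q0
q0 --y--> q4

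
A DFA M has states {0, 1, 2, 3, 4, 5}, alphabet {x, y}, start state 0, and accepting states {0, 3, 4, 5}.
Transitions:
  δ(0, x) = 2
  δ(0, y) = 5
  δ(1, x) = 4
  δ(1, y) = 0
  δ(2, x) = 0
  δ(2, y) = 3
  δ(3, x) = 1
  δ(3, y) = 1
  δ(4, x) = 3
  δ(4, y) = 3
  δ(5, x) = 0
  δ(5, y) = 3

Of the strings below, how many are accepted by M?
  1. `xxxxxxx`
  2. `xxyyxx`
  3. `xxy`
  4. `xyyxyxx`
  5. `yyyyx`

`xxxxxxx`: rejected
`xxyyxx`: accepted
`xxy`: accepted
`xyyxyxx`: accepted
`yyyyx`: rejected

3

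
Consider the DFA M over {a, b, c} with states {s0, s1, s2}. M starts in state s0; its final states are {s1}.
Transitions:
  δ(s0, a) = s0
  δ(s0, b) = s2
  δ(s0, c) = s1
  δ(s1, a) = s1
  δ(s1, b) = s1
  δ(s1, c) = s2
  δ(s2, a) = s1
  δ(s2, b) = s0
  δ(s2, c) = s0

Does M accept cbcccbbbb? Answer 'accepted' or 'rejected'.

s0 --c--> s1
s1 --b--> s1
s1 --c--> s2
s2 --c--> s0
s0 --c--> s1
s1 --b--> s1
s1 --b--> s1
s1 --b--> s1
s1 --b--> s1
End in state s1, which is an accepting state.

accepted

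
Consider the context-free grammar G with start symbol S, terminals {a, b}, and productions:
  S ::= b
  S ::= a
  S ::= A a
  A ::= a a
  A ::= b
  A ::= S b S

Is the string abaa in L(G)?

S ⇒ Aa ⇒ SbSa ⇒ abSa ⇒ abaa

yes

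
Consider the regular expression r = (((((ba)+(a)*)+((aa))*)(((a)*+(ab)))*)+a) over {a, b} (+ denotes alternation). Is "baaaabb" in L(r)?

Neither ((((ba)+(a)*)+((aa))*)(((a)*+(ab)))*) nor a matches baaaabb.

no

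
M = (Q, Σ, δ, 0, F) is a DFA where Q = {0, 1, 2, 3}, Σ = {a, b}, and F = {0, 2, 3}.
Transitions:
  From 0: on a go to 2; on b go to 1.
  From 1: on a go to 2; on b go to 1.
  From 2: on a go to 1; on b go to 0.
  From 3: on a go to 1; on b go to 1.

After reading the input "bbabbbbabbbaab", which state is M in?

1

0 --b--> 1
1 --b--> 1
1 --a--> 2
2 --b--> 0
0 --b--> 1
1 --b--> 1
1 --b--> 1
1 --a--> 2
2 --b--> 0
0 --b--> 1
1 --b--> 1
1 --a--> 2
2 --a--> 1
1 --b--> 1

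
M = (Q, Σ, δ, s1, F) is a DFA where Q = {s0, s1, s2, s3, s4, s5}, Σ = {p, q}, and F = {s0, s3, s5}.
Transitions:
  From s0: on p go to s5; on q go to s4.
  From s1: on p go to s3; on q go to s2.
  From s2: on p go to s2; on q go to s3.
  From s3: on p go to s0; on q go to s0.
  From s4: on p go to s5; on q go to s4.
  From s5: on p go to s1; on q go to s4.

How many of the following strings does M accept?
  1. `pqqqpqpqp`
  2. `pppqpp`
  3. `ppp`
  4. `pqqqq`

`pqqqpqpqp`: accepted
`pppqpp`: rejected
`ppp`: accepted
`pqqqq`: rejected

2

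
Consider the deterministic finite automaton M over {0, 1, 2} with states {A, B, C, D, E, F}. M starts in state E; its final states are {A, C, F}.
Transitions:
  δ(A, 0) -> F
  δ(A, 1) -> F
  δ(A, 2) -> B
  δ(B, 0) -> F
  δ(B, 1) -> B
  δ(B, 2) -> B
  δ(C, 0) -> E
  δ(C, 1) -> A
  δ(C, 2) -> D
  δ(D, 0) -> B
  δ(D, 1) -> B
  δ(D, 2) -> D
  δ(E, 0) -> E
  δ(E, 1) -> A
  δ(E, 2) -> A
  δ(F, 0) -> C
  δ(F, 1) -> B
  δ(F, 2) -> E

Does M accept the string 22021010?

E --2--> A
A --2--> B
B --0--> F
F --2--> E
E --1--> A
A --0--> F
F --1--> B
B --0--> F
End in state F, which is an accepting state.

accepted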